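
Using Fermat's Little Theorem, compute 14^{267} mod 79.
12

By Fermat's Little Theorem, a^(p-1) ≡ 1 (mod p) for prime p and gcd(a, p) = 1
Here p = 79, so 14^78 ≡ 1 (mod 79)
We can reduce the exponent: 267 mod 78 = 33
So 14^267 ≡ 14^33 (mod 79)
Computing: 14^33 mod 79 = 12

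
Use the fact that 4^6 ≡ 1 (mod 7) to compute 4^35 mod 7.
By Fermat: 4^{6} ≡ 1 (mod 7). 35 = 5×6 + 5. So 4^{35} ≡ 4^{5} ≡ 2 (mod 7)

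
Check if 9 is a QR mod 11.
By Euler's criterion: 9^{5} ≡ 1 (mod 11). Since this equals 1, 9 is a QR.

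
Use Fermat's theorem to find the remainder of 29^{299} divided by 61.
40

By Fermat's Little Theorem, a^(p-1) ≡ 1 (mod p) for prime p and gcd(a, p) = 1
Here p = 61, so 29^60 ≡ 1 (mod 61)
We can reduce the exponent: 299 mod 60 = 59
So 29^299 ≡ 29^59 (mod 61)
Computing: 29^59 mod 61 = 40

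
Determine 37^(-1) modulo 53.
37^(-1) ≡ 43 (mod 53). Verification: 37 × 43 = 1591 ≡ 1 (mod 53)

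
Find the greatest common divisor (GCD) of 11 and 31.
1

Using the Euclidean algorithm:
11 = 0 × 31 + 11
31 = 2 × 11 + 9
11 = 1 × 9 + 2
9 = 4 × 2 + 1
2 = 2 × 1 + 0

GCD(11, 31) = 1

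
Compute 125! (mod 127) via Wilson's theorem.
(126)! = (125)! × (126) ≡ -1 (mod 127). So (125)! ≡ -1 × (126)^(-1) ≡ (-1)×(-1) = 1 (mod 127)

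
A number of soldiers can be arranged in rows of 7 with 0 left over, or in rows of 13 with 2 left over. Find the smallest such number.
M = 7 × 13 = 91. M₁ = 13, y₁ ≡ 6 (mod 7). M₂ = 7, y₂ ≡ 2 (mod 13). t = 0×13×6 + 2×7×2 ≡ 28 (mod 91). The smallest positive such number is 28.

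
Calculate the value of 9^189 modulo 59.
Using Fermat: 9^{58} ≡ 1 (mod 59). 189 ≡ 15 (mod 58). So 9^{189} ≡ 9^{15} ≡ 3 (mod 59)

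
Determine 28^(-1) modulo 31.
28^(-1) ≡ 10 (mod 31). Verification: 28 × 10 = 280 ≡ 1 (mod 31)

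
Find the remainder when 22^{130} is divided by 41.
By Fermat: 22^{40} ≡ 1 (mod 41). 130 = 3×40 + 10. So 22^{130} ≡ 22^{10} ≡ 32 (mod 41)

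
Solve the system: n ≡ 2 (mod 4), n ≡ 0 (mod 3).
M = 4 × 3 = 12. M₁ = 3, y₁ ≡ 3 (mod 4). M₂ = 4, y₂ ≡ 1 (mod 3). n = 2×3×3 + 0×4×1 ≡ 6 (mod 12)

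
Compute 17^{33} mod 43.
21

Using successive squaring:
Binary expansion of 33: 100001
Powers of 17 mod 43 (each is the square of the previous):
  17^1 ≡ 17 (mod 43)
  17^2 ≡ 17² = 289 ≡ 31 (mod 43)
  17^4 ≡ 31² = 961 ≡ 15 (mod 43)
  17^8 ≡ 15² = 225 ≡ 10 (mod 43)
  17^16 ≡ 10² = 100 ≡ 14 (mod 43)
  17^32 ≡ 14² = 196 ≡ 24 (mod 43)
33 = 32 + 1, so 17^33 = 17^32 × 17^1 ≡ 24 × 17 (mod 43)
Multiplying step by step:
  24 × 17 = 408 ≡ 21 (mod 43)
Result: 17^33 ≡ 21 (mod 43)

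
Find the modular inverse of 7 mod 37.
7^(-1) ≡ 16 (mod 37). Verification: 7 × 16 = 112 ≡ 1 (mod 37)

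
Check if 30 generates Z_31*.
p - 1 = 30 has prime divisors 2, 3, 5. Check 30^(30/q) mod 31 for each: 30^(30/2) = 30^15 ≡ 30, 30^(30/3) = 30^10 ≡ 1, 30^(30/5) = 30^6 ≡ 1 (mod 31). Since 30^10 ≡ 1 (mod 31), the order of 30 divides 10 (in fact the order is 2) ≠ 30, so it is not a primitive root.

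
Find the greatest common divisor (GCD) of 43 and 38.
1

Using the Euclidean algorithm:
43 = 1 × 38 + 5
38 = 7 × 5 + 3
5 = 1 × 3 + 2
3 = 1 × 2 + 1
2 = 2 × 1 + 0

GCD(43, 38) = 1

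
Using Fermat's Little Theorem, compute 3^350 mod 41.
By Fermat: 3^{40} ≡ 1 (mod 41). 350 ≡ 30 (mod 40). So 3^{350} ≡ 3^{30} ≡ 32 (mod 41)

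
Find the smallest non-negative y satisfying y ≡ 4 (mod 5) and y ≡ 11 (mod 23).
M = 5 × 23 = 115. M₁ = 23, y₁ ≡ 2 (mod 5). M₂ = 5, y₂ ≡ 14 (mod 23). y = 4×23×2 + 11×5×14 ≡ 34 (mod 115)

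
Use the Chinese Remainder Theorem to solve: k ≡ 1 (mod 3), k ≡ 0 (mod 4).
M = 3 × 4 = 12. M₁ = 4, y₁ ≡ 1 (mod 3). M₂ = 3, y₂ ≡ 3 (mod 4). k = 1×4×1 + 0×3×3 ≡ 4 (mod 12)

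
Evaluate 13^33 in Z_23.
Using Fermat: 13^{22} ≡ 1 (mod 23). 33 ≡ 11 (mod 22). So 13^{33} ≡ 13^{11} ≡ 1 (mod 23)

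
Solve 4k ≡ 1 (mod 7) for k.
2

Using Extended Euclidean Algorithm:
gcd(4, 7) = 1
Bezout coefficients: 4 × 2 + 7 × -1 = 1
So 4 × 2 ≡ 1 (mod 7)
The inverse is 2 mod 7 = 2
Verification: 4 × 2 = 8 = 1 × 7 + 1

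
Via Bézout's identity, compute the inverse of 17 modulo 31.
Extended GCD: 17(11) + 31(-6) = 1. So 17^(-1) ≡ 11 ≡ 11 (mod 31). Verify: 17 × 11 = 187 ≡ 1 (mod 31)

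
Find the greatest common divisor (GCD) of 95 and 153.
1

Using the Euclidean algorithm:
95 = 0 × 153 + 95
153 = 1 × 95 + 58
95 = 1 × 58 + 37
58 = 1 × 37 + 21
37 = 1 × 21 + 16
21 = 1 × 16 + 5
16 = 3 × 5 + 1
5 = 5 × 1 + 0

GCD(95, 153) = 1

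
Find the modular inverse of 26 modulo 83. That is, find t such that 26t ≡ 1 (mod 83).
16

Using Extended Euclidean Algorithm:
gcd(26, 83) = 1
Bezout coefficients: 26 × 16 + 83 × -5 = 1
So 26 × 16 ≡ 1 (mod 83)
The inverse is 16 mod 83 = 16
Verification: 26 × 16 = 416 = 5 × 83 + 1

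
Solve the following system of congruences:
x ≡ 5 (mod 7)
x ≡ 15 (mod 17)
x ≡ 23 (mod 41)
474

Using the Chinese Remainder Theorem:
M = product of moduli = 4879
For equation 1: M_1 = 697, 697 ≡ 4 (mod 7), inverse of 697 mod 7 is 2 (check: 4 × 2 = 8 ≡ 1 (mod 7))
For equation 2: M_2 = 287, 287 ≡ 15 (mod 17), inverse of 287 mod 17 is 8 (check: 15 × 8 = 120 ≡ 1 (mod 17))
For equation 3: M_3 = 119, 119 ≡ 37 (mod 41), inverse of 119 mod 41 is 10 (check: 37 × 10 = 370 ≡ 1 (mod 41))
Combine: x ≡ Σ r_i×M_i×(M_i⁻¹ mod m_i) = 5×697×2 + 15×287×8 + 23×119×10 = 6970 + 34440 + 27370 = 68780
68780 mod 4879 = 474
x ≡ 474 (mod 4879)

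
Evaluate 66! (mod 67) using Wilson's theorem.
By Wilson's theorem, (66)! ≡ -1 ≡ 66 (mod 67)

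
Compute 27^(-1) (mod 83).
40

Using Extended Euclidean Algorithm:
gcd(27, 83) = 1
Bezout coefficients: 27 × 40 + 83 × -13 = 1
So 27 × 40 ≡ 1 (mod 83)
The inverse is 40 mod 83 = 40
Verification: 27 × 40 = 1080 = 13 × 83 + 1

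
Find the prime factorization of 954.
2 × 3^2 × 53

Divide by primes starting from smallest:
954 ÷ 2 = 477
477 ÷ 3 = 159
159 ÷ 3 = 53
53 ÷ 53 = 1

954 = 2 × 3^2 × 53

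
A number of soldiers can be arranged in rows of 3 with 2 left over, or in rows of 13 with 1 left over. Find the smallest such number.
M = 3 × 13 = 39. M₁ = 13, y₁ ≡ 1 (mod 3). M₂ = 3, y₂ ≡ 9 (mod 13). z = 2×13×1 + 1×3×9 ≡ 14 (mod 39). The smallest positive such number is 14.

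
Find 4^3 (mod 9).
3 = 2 + 1 (binary 11). Repeated squaring mod 9: 4^1 ≡ 4; 4^2 ≡ 4² = 16 ≡ 7. Multiply: 4^3 = 4^2 × 4^1 ≡ 7 × 4 (mod 9): 7 × 4 = 28 ≡ 1. So 4^3 ≡ 1 (mod 9).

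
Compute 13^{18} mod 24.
1

Using successive squaring:
Binary expansion of 18: 10010
Powers of 13 mod 24 (each is the square of the previous):
  13^1 ≡ 13 (mod 24)
  13^2 ≡ 13² = 169 ≡ 1 (mod 24)
  13^4 ≡ 1² = 1 ≡ 1 (mod 24)
  13^8 ≡ 1² = 1 ≡ 1 (mod 24)
  13^16 ≡ 1² = 1 ≡ 1 (mod 24)
18 = 16 + 2, so 13^18 = 13^16 × 13^2 ≡ 1 × 1 (mod 24)
Multiplying step by step:
  1 × 1 = 1 ≡ 1 (mod 24)
Result: 13^18 ≡ 1 (mod 24)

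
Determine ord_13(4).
Powers of 4 mod 13: 4^1≡4, 4^2≡3, 4^3≡12, 4^4≡9, 4^5≡10, 4^6≡1. Order = 6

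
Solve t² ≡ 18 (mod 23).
The square roots of 18 mod 23 are 8 and 15. Verify: 8² = 64 ≡ 18 (mod 23)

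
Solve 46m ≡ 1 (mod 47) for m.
46^(-1) ≡ 46 (mod 47). Verification: 46 × 46 = 2116 ≡ 1 (mod 47)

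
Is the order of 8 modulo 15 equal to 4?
Yes, ord_15(8) = 4.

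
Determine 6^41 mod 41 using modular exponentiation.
Using Fermat: 6^{40} ≡ 1 (mod 41). 41 ≡ 1 (mod 40). So 6^{41} ≡ 6^{1} ≡ 6 (mod 41)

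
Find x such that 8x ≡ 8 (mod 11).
1

Since gcd(8, 11) = 1 divides 8, a solution exists.
Multiply both sides by the inverse of 8 mod 11:
  8^(-1) mod 11 = 7
  x ≡ 7 × 8 ≡ 56 ≡ 1 (mod 11)
Verification: 8 × 1 = 8 = 0 × 11 + 8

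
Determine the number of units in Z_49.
42

Prime factorization: 49 = 7^2
Using the formula φ(n) = n × Π(1 - 1/p) for each prime factor p:
φ(49) = 49 × (1 - 1/7)
φ(49) = 42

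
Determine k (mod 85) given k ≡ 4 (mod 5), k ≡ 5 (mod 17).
39

Using the Chinese Remainder Theorem:
M = product of moduli = 85
For equation 1: M_1 = 17, 17 ≡ 2 (mod 5), inverse of 17 mod 5 is 3 (check: 2 × 3 = 6 ≡ 1 (mod 5))
For equation 2: M_2 = 5, 5 ≡ 5 (mod 17), inverse of 5 mod 17 is 7 (check: 5 × 7 = 35 ≡ 1 (mod 17))
Combine: k ≡ Σ r_i×M_i×(M_i⁻¹ mod m_i) = 4×17×3 + 5×5×7 = 204 + 175 = 379
379 mod 85 = 39
k ≡ 39 (mod 85)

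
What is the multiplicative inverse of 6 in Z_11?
2

Using Extended Euclidean Algorithm:
gcd(6, 11) = 1
Bezout coefficients: 6 × 2 + 11 × -1 = 1
So 6 × 2 ≡ 1 (mod 11)
The inverse is 2 mod 11 = 2
Verification: 6 × 2 = 12 = 1 × 11 + 1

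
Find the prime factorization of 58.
2 × 29

Divide by primes starting from smallest:
58 ÷ 2 = 29
29 ÷ 29 = 1

58 = 2 × 29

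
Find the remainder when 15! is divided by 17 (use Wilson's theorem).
(16)! = (15)! × (16) ≡ -1 (mod 17). So (15)! ≡ -1 × (16)^(-1) ≡ (-1)×(-1) = 1 (mod 17)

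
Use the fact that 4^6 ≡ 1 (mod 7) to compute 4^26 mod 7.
By Fermat: 4^{6} ≡ 1 (mod 7). 26 = 4×6 + 2. So 4^{26} ≡ 4^{2} ≡ 2 (mod 7)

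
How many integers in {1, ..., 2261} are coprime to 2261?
1728

Prime factorization: 2261 = 7 × 17 × 19
Using the formula φ(n) = n × Π(1 - 1/p) for each prime factor p:
φ(2261) = 2261 × (1 - 1/7) × (1 - 1/17) × (1 - 1/19)
φ(2261) = 1728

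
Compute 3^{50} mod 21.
9

Using successive squaring:
Binary expansion of 50: 110010
Powers of 3 mod 21 (each is the square of the previous):
  3^1 ≡ 3 (mod 21)
  3^2 ≡ 3² = 9 ≡ 9 (mod 21)
  3^4 ≡ 9² = 81 ≡ 18 (mod 21)
  3^8 ≡ 18² = 324 ≡ 9 (mod 21)
  3^16 ≡ 9² = 81 ≡ 18 (mod 21)
  3^32 ≡ 18² = 324 ≡ 9 (mod 21)
50 = 32 + 16 + 2, so 3^50 = 3^32 × 3^16 × 3^2 ≡ 9 × 18 × 9 (mod 21)
Multiplying step by step:
  9 × 18 = 162 ≡ 15 (mod 21)
  15 × 9 = 135 ≡ 9 (mod 21)
Result: 3^50 ≡ 9 (mod 21)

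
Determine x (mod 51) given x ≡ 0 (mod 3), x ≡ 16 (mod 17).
33

Using the Chinese Remainder Theorem:
M = product of moduli = 51
For equation 1: M_1 = 17, 17 ≡ 2 (mod 3), inverse of 17 mod 3 is 2 (check: 2 × 2 = 4 ≡ 1 (mod 3))
For equation 2: M_2 = 3, 3 ≡ 3 (mod 17), inverse of 3 mod 17 is 6 (check: 3 × 6 = 18 ≡ 1 (mod 17))
Combine: x ≡ Σ r_i×M_i×(M_i⁻¹ mod m_i) = 0×17×2 + 16×3×6 = 0 + 288 = 288
288 mod 51 = 33
x ≡ 33 (mod 51)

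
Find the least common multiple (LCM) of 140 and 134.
9380

First find GCD(140, 134) using the Euclidean algorithm:
140 = 1 × 134 + 6
134 = 22 × 6 + 2
6 = 3 × 2 + 0
GCD(140, 134) = 2

LCM formula: LCM(a, b) = (a × b) / GCD(a, b)
LCM(140, 134) = (140 × 134) / 2
LCM(140, 134) = 18760 / 2
LCM(140, 134) = 9380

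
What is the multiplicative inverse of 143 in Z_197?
143^(-1) ≡ 62 (mod 197). Verification: 143 × 62 = 8866 ≡ 1 (mod 197)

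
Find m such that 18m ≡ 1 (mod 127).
18^(-1) ≡ 120 (mod 127). Verification: 18 × 120 = 2160 ≡ 1 (mod 127)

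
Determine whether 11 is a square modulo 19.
By Euler's criterion: 11^{9} ≡ 1 (mod 19). Since this equals 1, 11 is a QR.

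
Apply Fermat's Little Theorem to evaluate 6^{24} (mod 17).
16

By Fermat's Little Theorem, a^(p-1) ≡ 1 (mod p) for prime p and gcd(a, p) = 1
Here p = 17, so 6^16 ≡ 1 (mod 17)
We can reduce the exponent: 24 mod 16 = 8
So 6^24 ≡ 6^8 (mod 17)
Computing: 6^8 mod 17 = 16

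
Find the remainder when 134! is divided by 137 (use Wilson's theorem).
(136)! = (134)! × (135) × (136) ≡ -1 (mod 137). So (134)! ≡ -1 × [(136)(135)]^(-1) ≡ 68 (mod 137)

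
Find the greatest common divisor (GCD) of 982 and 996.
2

Using the Euclidean algorithm:
982 = 0 × 996 + 982
996 = 1 × 982 + 14
982 = 70 × 14 + 2
14 = 7 × 2 + 0

GCD(982, 996) = 2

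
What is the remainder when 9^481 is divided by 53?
Using Fermat: 9^{52} ≡ 1 (mod 53). 481 ≡ 13 (mod 52). So 9^{481} ≡ 9^{13} ≡ 52 (mod 53)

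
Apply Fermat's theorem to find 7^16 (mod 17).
By Fermat's Little Theorem, 7^{16} ≡ 1 (mod 17) since 17 is prime and gcd(7, 17) = 1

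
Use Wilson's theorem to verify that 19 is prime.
(18)! mod 19 = 18. Since this equals -1 (mod 19), Wilson confirms 19 is prime.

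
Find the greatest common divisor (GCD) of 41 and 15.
1

Using the Euclidean algorithm:
41 = 2 × 15 + 11
15 = 1 × 11 + 4
11 = 2 × 4 + 3
4 = 1 × 3 + 1
3 = 3 × 1 + 0

GCD(41, 15) = 1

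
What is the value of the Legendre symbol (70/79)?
(70/79) = 70^{39} mod 79 = -1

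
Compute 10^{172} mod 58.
24

Using successive squaring:
Binary expansion of 172: 10101100
Powers of 10 mod 58 (each is the square of the previous):
  10^1 ≡ 10 (mod 58)
  10^2 ≡ 10² = 100 ≡ 42 (mod 58)
  10^4 ≡ 42² = 1764 ≡ 24 (mod 58)
  10^8 ≡ 24² = 576 ≡ 54 (mod 58)
  10^16 ≡ 54² = 2916 ≡ 16 (mod 58)
  10^32 ≡ 16² = 256 ≡ 24 (mod 58)
  10^64 ≡ 24² = 576 ≡ 54 (mod 58)
  10^128 ≡ 54² = 2916 ≡ 16 (mod 58)
172 = 128 + 32 + 8 + 4, so 10^172 = 10^128 × 10^32 × 10^8 × 10^4 ≡ 16 × 24 × 54 × 24 (mod 58)
Multiplying step by step:
  16 × 24 = 384 ≡ 36 (mod 58)
  36 × 54 = 1944 ≡ 30 (mod 58)
  30 × 24 = 720 ≡ 24 (mod 58)
Result: 10^172 ≡ 24 (mod 58)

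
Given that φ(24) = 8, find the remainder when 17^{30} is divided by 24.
By Euler: 17^{8} ≡ 1 (mod 24) since gcd(17, 24) = 1. 30 = 3×8 + 6. So 17^{30} ≡ 17^{6} ≡ 1 (mod 24)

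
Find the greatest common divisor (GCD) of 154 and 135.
1

Using the Euclidean algorithm:
154 = 1 × 135 + 19
135 = 7 × 19 + 2
19 = 9 × 2 + 1
2 = 2 × 1 + 0

GCD(154, 135) = 1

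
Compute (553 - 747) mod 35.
16

(553 - 747) = -194
-194 mod 35 = 16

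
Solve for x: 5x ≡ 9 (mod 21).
6

Since gcd(5, 21) = 1 divides 9, a solution exists.
Multiply both sides by the inverse of 5 mod 21:
  5^(-1) mod 21 = 17
  x ≡ 17 × 9 ≡ 153 ≡ 6 (mod 21)
Verification: 5 × 6 = 30 = 1 × 21 + 9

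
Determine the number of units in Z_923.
840

Prime factorization: 923 = 13 × 71
Using the formula φ(n) = n × Π(1 - 1/p) for each prime factor p:
φ(923) = 923 × (1 - 1/13) × (1 - 1/71)
φ(923) = 840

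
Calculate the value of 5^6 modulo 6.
6 = 4 + 2 (binary 110). Repeated squaring mod 6: 5^1 ≡ 5; 5^2 ≡ 5² = 25 ≡ 1; 5^4 ≡ 1² = 1 ≡ 1. Multiply: 5^6 = 5^4 × 5^2 ≡ 1 × 1 (mod 6): 1 × 1 = 1 ≡ 1. So 5^6 ≡ 1 (mod 6).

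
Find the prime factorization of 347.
347

Divide by primes starting from smallest:
347 ÷ 347 = 1

347 = 347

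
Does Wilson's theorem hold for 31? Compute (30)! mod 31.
(30)! mod 31 = 30. Since this equals -1 (mod 31), Wilson confirms 31 is prime.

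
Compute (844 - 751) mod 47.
46

(844 - 751) = 93
93 mod 47 = 46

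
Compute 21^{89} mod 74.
67

Using successive squaring:
Binary expansion of 89: 1011001
Powers of 21 mod 74 (each is the square of the previous):
  21^1 ≡ 21 (mod 74)
  21^2 ≡ 21² = 441 ≡ 71 (mod 74)
  21^4 ≡ 71² = 5041 ≡ 9 (mod 74)
  21^8 ≡ 9² = 81 ≡ 7 (mod 74)
  21^16 ≡ 7² = 49 ≡ 49 (mod 74)
  21^32 ≡ 49² = 2401 ≡ 33 (mod 74)
  21^64 ≡ 33² = 1089 ≡ 53 (mod 74)
89 = 64 + 16 + 8 + 1, so 21^89 = 21^64 × 21^16 × 21^8 × 21^1 ≡ 53 × 49 × 7 × 21 (mod 74)
Multiplying step by step:
  53 × 49 = 2597 ≡ 7 (mod 74)
  7 × 7 = 49 ≡ 49 (mod 74)
  49 × 21 = 1029 ≡ 67 (mod 74)
Result: 21^89 ≡ 67 (mod 74)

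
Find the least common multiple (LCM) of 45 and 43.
1935

First find GCD(45, 43) using the Euclidean algorithm:
45 = 1 × 43 + 2
43 = 21 × 2 + 1
2 = 2 × 1 + 0
GCD(45, 43) = 1

LCM formula: LCM(a, b) = (a × b) / GCD(a, b)
LCM(45, 43) = (45 × 43) / 1
LCM(45, 43) = 1935 / 1
LCM(45, 43) = 1935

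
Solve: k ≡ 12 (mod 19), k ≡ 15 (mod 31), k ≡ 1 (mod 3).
M = 19 × 31 × 3 = 1767. M₁ = 93, y₁ ≡ 9 (mod 19). M₂ = 57, y₂ ≡ 6 (mod 31). M₃ = 589, y₃ ≡ 1 (mod 3). k = 12×93×9 + 15×57×6 + 1×589×1 ≡ 1627 (mod 1767)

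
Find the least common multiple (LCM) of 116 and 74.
4292

First find GCD(116, 74) using the Euclidean algorithm:
116 = 1 × 74 + 42
74 = 1 × 42 + 32
42 = 1 × 32 + 10
32 = 3 × 10 + 2
10 = 5 × 2 + 0
GCD(116, 74) = 2

LCM formula: LCM(a, b) = (a × b) / GCD(a, b)
LCM(116, 74) = (116 × 74) / 2
LCM(116, 74) = 8584 / 2
LCM(116, 74) = 4292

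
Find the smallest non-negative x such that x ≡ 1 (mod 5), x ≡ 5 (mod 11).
16

Using the Chinese Remainder Theorem:
M = product of moduli = 55
For equation 1: M_1 = 11, 11 ≡ 1 (mod 5), inverse of 11 mod 5 is 1 (check: 1 × 1 = 1 ≡ 1 (mod 5))
For equation 2: M_2 = 5, 5 ≡ 5 (mod 11), inverse of 5 mod 11 is 9 (check: 5 × 9 = 45 ≡ 1 (mod 11))
Combine: x ≡ Σ r_i×M_i×(M_i⁻¹ mod m_i) = 1×11×1 + 5×5×9 = 11 + 225 = 236
236 mod 55 = 16
x ≡ 16 (mod 55)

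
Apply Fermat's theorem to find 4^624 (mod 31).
By Fermat: 4^{30} ≡ 1 (mod 31). 624 ≡ 24 (mod 30). So 4^{624} ≡ 4^{24} ≡ 8 (mod 31)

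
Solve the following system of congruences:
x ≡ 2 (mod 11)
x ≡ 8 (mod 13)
112

Using the Chinese Remainder Theorem:
M = product of moduli = 143
For equation 1: M_1 = 13, 13 ≡ 2 (mod 11), inverse of 13 mod 11 is 6 (check: 2 × 6 = 12 ≡ 1 (mod 11))
For equation 2: M_2 = 11, 11 ≡ 11 (mod 13), inverse of 11 mod 13 is 6 (check: 11 × 6 = 66 ≡ 1 (mod 13))
Combine: x ≡ Σ r_i×M_i×(M_i⁻¹ mod m_i) = 2×13×6 + 8×11×6 = 156 + 528 = 684
684 mod 143 = 112
x ≡ 112 (mod 143)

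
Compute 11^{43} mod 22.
11

Using successive squaring:
Binary expansion of 43: 101011
Powers of 11 mod 22 (each is the square of the previous):
  11^1 ≡ 11 (mod 22)
  11^2 ≡ 11² = 121 ≡ 11 (mod 22)
  11^4 ≡ 11² = 121 ≡ 11 (mod 22)
  11^8 ≡ 11² = 121 ≡ 11 (mod 22)
  11^16 ≡ 11² = 121 ≡ 11 (mod 22)
  11^32 ≡ 11² = 121 ≡ 11 (mod 22)
43 = 32 + 8 + 2 + 1, so 11^43 = 11^32 × 11^8 × 11^2 × 11^1 ≡ 11 × 11 × 11 × 11 (mod 22)
Multiplying step by step:
  11 × 11 = 121 ≡ 11 (mod 22)
  11 × 11 = 121 ≡ 11 (mod 22)
  11 × 11 = 121 ≡ 11 (mod 22)
Result: 11^43 ≡ 11 (mod 22)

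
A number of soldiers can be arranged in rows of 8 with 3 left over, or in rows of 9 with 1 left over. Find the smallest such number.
M = 8 × 9 = 72. M₁ = 9, y₁ ≡ 1 (mod 8). M₂ = 8, y₂ ≡ 8 (mod 9). r = 3×9×1 + 1×8×8 ≡ 19 (mod 72). The smallest positive such number is 19.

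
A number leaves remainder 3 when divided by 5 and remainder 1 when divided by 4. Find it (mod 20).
M = 5 × 4 = 20. M₁ = 4, y₁ ≡ 4 (mod 5). M₂ = 5, y₂ ≡ 1 (mod 4). n = 3×4×4 + 1×5×1 ≡ 13 (mod 20)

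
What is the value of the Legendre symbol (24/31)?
(24/31) = 24^{15} mod 31 = -1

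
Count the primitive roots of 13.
4

The number of primitive roots modulo p is φ(p-1) = φ(12)
φ(12) = 4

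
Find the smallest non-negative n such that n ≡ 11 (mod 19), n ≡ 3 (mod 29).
467

Using the Chinese Remainder Theorem:
M = product of moduli = 551
For equation 1: M_1 = 29, 29 ≡ 10 (mod 19), inverse of 29 mod 19 is 2 (check: 10 × 2 = 20 ≡ 1 (mod 19))
For equation 2: M_2 = 19, 19 ≡ 19 (mod 29), inverse of 19 mod 29 is 26 (check: 19 × 26 = 494 ≡ 1 (mod 29))
Combine: n ≡ Σ r_i×M_i×(M_i⁻¹ mod m_i) = 11×29×2 + 3×19×26 = 638 + 1482 = 2120
2120 mod 551 = 467
n ≡ 467 (mod 551)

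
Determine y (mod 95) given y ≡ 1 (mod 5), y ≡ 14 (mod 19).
71

Using the Chinese Remainder Theorem:
M = product of moduli = 95
For equation 1: M_1 = 19, 19 ≡ 4 (mod 5), inverse of 19 mod 5 is 4 (check: 4 × 4 = 16 ≡ 1 (mod 5))
For equation 2: M_2 = 5, 5 ≡ 5 (mod 19), inverse of 5 mod 19 is 4 (check: 5 × 4 = 20 ≡ 1 (mod 19))
Combine: y ≡ Σ r_i×M_i×(M_i⁻¹ mod m_i) = 1×19×4 + 14×5×4 = 76 + 280 = 356
356 mod 95 = 71
y ≡ 71 (mod 95)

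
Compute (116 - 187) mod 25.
4

(116 - 187) = -71
-71 mod 25 = 4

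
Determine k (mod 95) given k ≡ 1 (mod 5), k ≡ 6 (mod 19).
6

Using the Chinese Remainder Theorem:
M = product of moduli = 95
For equation 1: M_1 = 19, 19 ≡ 4 (mod 5), inverse of 19 mod 5 is 4 (check: 4 × 4 = 16 ≡ 1 (mod 5))
For equation 2: M_2 = 5, 5 ≡ 5 (mod 19), inverse of 5 mod 19 is 4 (check: 5 × 4 = 20 ≡ 1 (mod 19))
Combine: k ≡ Σ r_i×M_i×(M_i⁻¹ mod m_i) = 1×19×4 + 6×5×4 = 76 + 120 = 196
196 mod 95 = 6
k ≡ 6 (mod 95)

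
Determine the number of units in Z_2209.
2162

Prime factorization: 2209 = 47^2
Using the formula φ(n) = n × Π(1 - 1/p) for each prime factor p:
φ(2209) = 2209 × (1 - 1/47)
φ(2209) = 2162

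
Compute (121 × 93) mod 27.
21

(121 × 93) = 11253
11253 mod 27 = 21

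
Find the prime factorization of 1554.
2 × 3 × 7 × 37

Divide by primes starting from smallest:
1554 ÷ 2 = 777
777 ÷ 3 = 259
259 ÷ 7 = 37
37 ÷ 37 = 1

1554 = 2 × 3 × 7 × 37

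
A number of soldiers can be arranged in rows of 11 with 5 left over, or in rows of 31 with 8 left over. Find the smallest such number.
M = 11 × 31 = 341. M₁ = 31, y₁ ≡ 5 (mod 11). M₂ = 11, y₂ ≡ 17 (mod 31). t = 5×31×5 + 8×11×17 ≡ 225 (mod 341). The smallest positive such number is 225.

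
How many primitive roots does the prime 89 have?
Number of primitive roots mod 89 = φ(88) = 40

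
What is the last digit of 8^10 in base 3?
8 ≡ 2 (mod 3). 10 = 8 + 2 (binary 1010). Repeated squaring mod 3: 2^1 ≡ 2; 2^2 ≡ 2² = 4 ≡ 1; 2^4 ≡ 1² = 1 ≡ 1; 2^8 ≡ 1² = 1 ≡ 1. Multiply: 8^10 ≡ 2^8 × 2^2 ≡ 1 × 1 (mod 3): 1 × 1 = 1 ≡ 1. So 8^10 ≡ 1 (mod 3).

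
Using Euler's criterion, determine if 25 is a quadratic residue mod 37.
By Euler's criterion: 25^{18} ≡ 1 (mod 37). Since this equals 1, 25 is a QR.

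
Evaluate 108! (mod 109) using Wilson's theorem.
By Wilson's theorem, (108)! ≡ -1 ≡ 108 (mod 109)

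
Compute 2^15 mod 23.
Using repeated squaring. 15 = 8 + 4 + 2 + 1 (binary 1111). Repeated squaring mod 23: 2^1 ≡ 2; 2^2 ≡ 2² = 4 ≡ 4; 2^4 ≡ 4² = 16 ≡ 16; 2^8 ≡ 16² = 256 ≡ 3. Multiply: 2^15 = 2^8 × 2^4 × 2^2 × 2^1 ≡ 3 × 16 × 4 × 2 (mod 23): 3 × 16 = 48 ≡ 2; 2 × 4 = 8 ≡ 8; 8 × 2 = 16 ≡ 16. So 2^15 ≡ 16 (mod 23).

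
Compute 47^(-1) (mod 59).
47^(-1) ≡ 54 (mod 59). Verification: 47 × 54 = 2538 ≡ 1 (mod 59)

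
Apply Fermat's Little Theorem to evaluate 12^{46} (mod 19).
7

By Fermat's Little Theorem, a^(p-1) ≡ 1 (mod p) for prime p and gcd(a, p) = 1
Here p = 19, so 12^18 ≡ 1 (mod 19)
We can reduce the exponent: 46 mod 18 = 10
So 12^46 ≡ 12^10 (mod 19)
Computing: 12^10 mod 19 = 7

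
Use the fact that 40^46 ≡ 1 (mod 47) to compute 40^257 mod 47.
By Fermat: 40^{46} ≡ 1 (mod 47). 257 = 5×46 + 27. So 40^{257} ≡ 40^{27} ≡ 43 (mod 47)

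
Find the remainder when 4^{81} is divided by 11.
By Fermat: 4^{10} ≡ 1 (mod 11). 81 = 8×10 + 1. So 4^{81} ≡ 4^{1} ≡ 4 (mod 11)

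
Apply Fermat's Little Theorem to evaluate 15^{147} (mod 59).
48

By Fermat's Little Theorem, a^(p-1) ≡ 1 (mod p) for prime p and gcd(a, p) = 1
Here p = 59, so 15^58 ≡ 1 (mod 59)
We can reduce the exponent: 147 mod 58 = 31
So 15^147 ≡ 15^31 (mod 59)
Computing: 15^31 mod 59 = 48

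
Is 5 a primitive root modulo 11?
p - 1 = 10 has prime divisors 2, 5. Check 5^(10/q) mod 11 for each: 5^(10/2) = 5^5 ≡ 1, 5^(10/5) = 5^2 ≡ 3 (mod 11). Since 5^5 ≡ 1 (mod 11), the order of 5 divides 5 (in fact the order is 5) ≠ 10, so it is not a primitive root.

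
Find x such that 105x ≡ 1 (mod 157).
105^(-1) ≡ 3 (mod 157). Verification: 105 × 3 = 315 ≡ 1 (mod 157)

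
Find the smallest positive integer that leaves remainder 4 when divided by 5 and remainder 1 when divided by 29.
M = 5 × 29 = 145. M₁ = 29, y₁ ≡ 4 (mod 5). M₂ = 5, y₂ ≡ 6 (mod 29). r = 4×29×4 + 1×5×6 ≡ 59 (mod 145). The smallest positive such number is 59.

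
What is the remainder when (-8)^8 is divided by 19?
(-8) ≡ 11 (mod 19). 8 = 8 (binary 1000). Repeated squaring mod 19: 11^1 ≡ 11; 11^2 ≡ 11² = 121 ≡ 7; 11^4 ≡ 7² = 49 ≡ 11; 11^8 ≡ 11² = 121 ≡ 7. So (-8)^8 ≡ 7 (mod 19).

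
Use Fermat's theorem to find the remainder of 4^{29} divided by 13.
10

By Fermat's Little Theorem, a^(p-1) ≡ 1 (mod p) for prime p and gcd(a, p) = 1
Here p = 13, so 4^12 ≡ 1 (mod 13)
We can reduce the exponent: 29 mod 12 = 5
So 4^29 ≡ 4^5 (mod 13)
Computing: 4^5 mod 13 = 10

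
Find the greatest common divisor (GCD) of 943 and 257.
1

Using the Euclidean algorithm:
943 = 3 × 257 + 172
257 = 1 × 172 + 85
172 = 2 × 85 + 2
85 = 42 × 2 + 1
2 = 2 × 1 + 0

GCD(943, 257) = 1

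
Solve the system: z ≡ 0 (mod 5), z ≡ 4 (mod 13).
M = 5 × 13 = 65. M₁ = 13, y₁ ≡ 2 (mod 5). M₂ = 5, y₂ ≡ 8 (mod 13). z = 0×13×2 + 4×5×8 ≡ 30 (mod 65)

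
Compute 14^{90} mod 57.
1

Using successive squaring:
Binary expansion of 90: 1011010
Powers of 14 mod 57 (each is the square of the previous):
  14^1 ≡ 14 (mod 57)
  14^2 ≡ 14² = 196 ≡ 25 (mod 57)
  14^4 ≡ 25² = 625 ≡ 55 (mod 57)
  14^8 ≡ 55² = 3025 ≡ 4 (mod 57)
  14^16 ≡ 4² = 16 ≡ 16 (mod 57)
  14^32 ≡ 16² = 256 ≡ 28 (mod 57)
  14^64 ≡ 28² = 784 ≡ 43 (mod 57)
90 = 64 + 16 + 8 + 2, so 14^90 = 14^64 × 14^16 × 14^8 × 14^2 ≡ 43 × 16 × 4 × 25 (mod 57)
Multiplying step by step:
  43 × 16 = 688 ≡ 4 (mod 57)
  4 × 4 = 16 ≡ 16 (mod 57)
  16 × 25 = 400 ≡ 1 (mod 57)
Result: 14^90 ≡ 1 (mod 57)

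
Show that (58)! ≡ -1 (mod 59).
(58)! mod 59 = 58. Since this equals -1 (mod 59), Wilson confirms 59 is prime.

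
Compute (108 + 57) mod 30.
15

(108 + 57) = 165
165 mod 30 = 15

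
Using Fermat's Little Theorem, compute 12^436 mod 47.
By Fermat: 12^{46} ≡ 1 (mod 47). 436 ≡ 22 (mod 46). So 12^{436} ≡ 12^{22} ≡ 4 (mod 47)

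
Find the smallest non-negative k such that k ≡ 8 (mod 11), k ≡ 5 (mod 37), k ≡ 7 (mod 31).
7664

Using the Chinese Remainder Theorem:
M = product of moduli = 12617
For equation 1: M_1 = 1147, 1147 ≡ 3 (mod 11), inverse of 1147 mod 11 is 4 (check: 3 × 4 = 12 ≡ 1 (mod 11))
For equation 2: M_2 = 341, 341 ≡ 8 (mod 37), inverse of 341 mod 37 is 14 (check: 8 × 14 = 112 ≡ 1 (mod 37))
For equation 3: M_3 = 407, 407 ≡ 4 (mod 31), inverse of 407 mod 31 is 8 (check: 4 × 8 = 32 ≡ 1 (mod 31))
Combine: k ≡ Σ r_i×M_i×(M_i⁻¹ mod m_i) = 8×1147×4 + 5×341×14 + 7×407×8 = 36704 + 23870 + 22792 = 83366
83366 mod 12617 = 7664
k ≡ 7664 (mod 12617)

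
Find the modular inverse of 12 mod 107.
12^(-1) ≡ 9 (mod 107). Verification: 12 × 9 = 108 ≡ 1 (mod 107)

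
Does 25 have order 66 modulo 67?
p - 1 = 66 has prime divisors 2, 3, 11. Check 25^(66/q) mod 67 for each: 25^(66/2) = 25^33 ≡ 1, 25^(66/3) = 25^22 ≡ 1, 25^(66/11) = 25^6 ≡ 62 (mod 67). Since 25^33 ≡ 1 (mod 67), the order of 25 divides 33 (in fact the order is 11) ≠ 66, so it is not a primitive root.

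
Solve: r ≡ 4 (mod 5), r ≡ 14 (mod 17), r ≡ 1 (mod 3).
M = 5 × 17 × 3 = 255. M₁ = 51, y₁ ≡ 1 (mod 5). M₂ = 15, y₂ ≡ 8 (mod 17). M₃ = 85, y₃ ≡ 1 (mod 3). r = 4×51×1 + 14×15×8 + 1×85×1 ≡ 184 (mod 255)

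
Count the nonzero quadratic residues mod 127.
For prime 127, there are (p-1)/2 = (127-1)/2 = 63 quadratic residues (excluding 0).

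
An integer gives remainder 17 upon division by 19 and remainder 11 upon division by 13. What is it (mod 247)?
M = 19 × 13 = 247. M₁ = 13, y₁ ≡ 3 (mod 19). M₂ = 19, y₂ ≡ 11 (mod 13). x = 17×13×3 + 11×19×11 ≡ 245 (mod 247). The smallest positive such number is 245.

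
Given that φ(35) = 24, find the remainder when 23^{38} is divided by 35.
By Euler: 23^{24} ≡ 1 (mod 35) since gcd(23, 35) = 1. 38 = 1×24 + 14. So 23^{38} ≡ 23^{14} ≡ 4 (mod 35)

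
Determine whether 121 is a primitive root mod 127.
p - 1 = 126 has prime divisors 2, 3, 7. Check 121^(126/q) mod 127 for each: 121^(126/2) = 121^63 ≡ 1, 121^(126/3) = 121^42 ≡ 107, 121^(126/7) = 121^18 ≡ 64 (mod 127). Since 121^63 ≡ 1 (mod 127), the order of 121 divides 63 (in fact the order is 63) ≠ 126, so it is not a primitive root.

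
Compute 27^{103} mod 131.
13

Using successive squaring:
Binary expansion of 103: 1100111
Powers of 27 mod 131 (each is the square of the previous):
  27^1 ≡ 27 (mod 131)
  27^2 ≡ 27² = 729 ≡ 74 (mod 131)
  27^4 ≡ 74² = 5476 ≡ 105 (mod 131)
  27^8 ≡ 105² = 11025 ≡ 21 (mod 131)
  27^16 ≡ 21² = 441 ≡ 48 (mod 131)
  27^32 ≡ 48² = 2304 ≡ 77 (mod 131)
  27^64 ≡ 77² = 5929 ≡ 34 (mod 131)
103 = 64 + 32 + 4 + 2 + 1, so 27^103 = 27^64 × 27^32 × 27^4 × 27^2 × 27^1 ≡ 34 × 77 × 105 × 74 × 27 (mod 131)
Multiplying step by step:
  34 × 77 = 2618 ≡ 129 (mod 131)
  129 × 105 = 13545 ≡ 52 (mod 131)
  52 × 74 = 3848 ≡ 49 (mod 131)
  49 × 27 = 1323 ≡ 13 (mod 131)
Result: 27^103 ≡ 13 (mod 131)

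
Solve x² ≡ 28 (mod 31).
The square roots of 28 mod 31 are 20 and 11. Verify: 20² = 400 ≡ 28 (mod 31)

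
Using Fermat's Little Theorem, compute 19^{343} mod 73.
54

By Fermat's Little Theorem, a^(p-1) ≡ 1 (mod p) for prime p and gcd(a, p) = 1
Here p = 73, so 19^72 ≡ 1 (mod 73)
We can reduce the exponent: 343 mod 72 = 55
So 19^343 ≡ 19^55 (mod 73)
Computing: 19^55 mod 73 = 54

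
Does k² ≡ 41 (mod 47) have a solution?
By Euler's criterion: 41^{23} ≡ 46 (mod 47). Since this equals -1 (≡ 46), 41 is not a QR.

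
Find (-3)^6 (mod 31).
(-3) ≡ 28 (mod 31). 6 = 4 + 2 (binary 110). Repeated squaring mod 31: 28^1 ≡ 28; 28^2 ≡ 28² = 784 ≡ 9; 28^4 ≡ 9² = 81 ≡ 19. Multiply: (-3)^6 ≡ 28^4 × 28^2 ≡ 19 × 9 (mod 31): 19 × 9 = 171 ≡ 16. So (-3)^6 ≡ 16 (mod 31).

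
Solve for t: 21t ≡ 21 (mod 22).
1

Since gcd(21, 22) = 1 divides 21, a solution exists.
Multiply both sides by the inverse of 21 mod 22:
  21^(-1) mod 22 = 21
  x ≡ 21 × 21 ≡ 441 ≡ 1 (mod 22)
Verification: 21 × 1 = 21 = 0 × 22 + 21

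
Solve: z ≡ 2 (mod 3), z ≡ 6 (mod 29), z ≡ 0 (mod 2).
M = 3 × 29 × 2 = 174. M₁ = 58, y₁ ≡ 1 (mod 3). M₂ = 6, y₂ ≡ 5 (mod 29). M₃ = 87, y₃ ≡ 1 (mod 2). z = 2×58×1 + 6×6×5 + 0×87×1 ≡ 122 (mod 174)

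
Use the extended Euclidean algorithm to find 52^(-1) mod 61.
Extended GCD: 52(27) + 61(-23) = 1. So 52^(-1) ≡ 27 ≡ 27 (mod 61). Verify: 52 × 27 = 1404 ≡ 1 (mod 61)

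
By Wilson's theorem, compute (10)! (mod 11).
By Wilson's theorem, (10)! ≡ -1 ≡ 10 (mod 11)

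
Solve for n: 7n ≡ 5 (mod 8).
3

Since gcd(7, 8) = 1 divides 5, a solution exists.
Multiply both sides by the inverse of 7 mod 8:
  7^(-1) mod 8 = 7
  x ≡ 7 × 5 ≡ 35 ≡ 3 (mod 8)
Verification: 7 × 3 = 21 = 2 × 8 + 5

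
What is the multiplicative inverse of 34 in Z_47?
34^(-1) ≡ 18 (mod 47). Verification: 34 × 18 = 612 ≡ 1 (mod 47)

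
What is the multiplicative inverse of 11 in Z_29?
8

Using Extended Euclidean Algorithm:
gcd(11, 29) = 1
Bezout coefficients: 11 × 8 + 29 × -3 = 1
So 11 × 8 ≡ 1 (mod 29)
The inverse is 8 mod 29 = 8
Verification: 11 × 8 = 88 = 3 × 29 + 1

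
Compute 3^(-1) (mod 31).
21

Using Extended Euclidean Algorithm:
gcd(3, 31) = 1
Bezout coefficients: 3 × -10 + 31 × 1 = 1
So 3 × -10 ≡ 1 (mod 31)
The inverse is -10 mod 31 = 21
Verification: 3 × 21 = 63 = 2 × 31 + 1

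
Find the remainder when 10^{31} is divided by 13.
By Fermat: 10^{12} ≡ 1 (mod 13). 31 = 2×12 + 7. So 10^{31} ≡ 10^{7} ≡ 10 (mod 13)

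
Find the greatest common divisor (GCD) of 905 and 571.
1

Using the Euclidean algorithm:
905 = 1 × 571 + 334
571 = 1 × 334 + 237
334 = 1 × 237 + 97
237 = 2 × 97 + 43
97 = 2 × 43 + 11
43 = 3 × 11 + 10
11 = 1 × 10 + 1
10 = 10 × 1 + 0

GCD(905, 571) = 1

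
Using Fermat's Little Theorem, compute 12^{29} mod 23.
16

By Fermat's Little Theorem, a^(p-1) ≡ 1 (mod p) for prime p and gcd(a, p) = 1
Here p = 23, so 12^22 ≡ 1 (mod 23)
We can reduce the exponent: 29 mod 22 = 7
So 12^29 ≡ 12^7 (mod 23)
Computing: 12^7 mod 23 = 16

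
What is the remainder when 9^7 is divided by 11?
7 = 4 + 2 + 1 (binary 111). Repeated squaring mod 11: 9^1 ≡ 9; 9^2 ≡ 9² = 81 ≡ 4; 9^4 ≡ 4² = 16 ≡ 5. Multiply: 9^7 = 9^4 × 9^2 × 9^1 ≡ 5 × 4 × 9 (mod 11): 5 × 4 = 20 ≡ 9; 9 × 9 = 81 ≡ 4. So 9^7 ≡ 4 (mod 11).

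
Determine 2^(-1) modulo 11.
2^(-1) ≡ 6 (mod 11). Verification: 2 × 6 = 12 ≡ 1 (mod 11)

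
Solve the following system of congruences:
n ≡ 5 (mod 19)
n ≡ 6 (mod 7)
62

Using the Chinese Remainder Theorem:
M = product of moduli = 133
For equation 1: M_1 = 7, 7 ≡ 7 (mod 19), inverse of 7 mod 19 is 11 (check: 7 × 11 = 77 ≡ 1 (mod 19))
For equation 2: M_2 = 19, 19 ≡ 5 (mod 7), inverse of 19 mod 7 is 3 (check: 5 × 3 = 15 ≡ 1 (mod 7))
Combine: n ≡ Σ r_i×M_i×(M_i⁻¹ mod m_i) = 5×7×11 + 6×19×3 = 385 + 342 = 727
727 mod 133 = 62
n ≡ 62 (mod 133)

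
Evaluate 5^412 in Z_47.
Using Fermat: 5^{46} ≡ 1 (mod 47). 412 ≡ 44 (mod 46). So 5^{412} ≡ 5^{44} ≡ 32 (mod 47)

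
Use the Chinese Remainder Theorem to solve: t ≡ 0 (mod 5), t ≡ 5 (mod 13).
M = 5 × 13 = 65. M₁ = 13, y₁ ≡ 2 (mod 5). M₂ = 5, y₂ ≡ 8 (mod 13). t = 0×13×2 + 5×5×8 ≡ 5 (mod 65)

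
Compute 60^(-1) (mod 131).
60^(-1) ≡ 107 (mod 131). Verification: 60 × 107 = 6420 ≡ 1 (mod 131)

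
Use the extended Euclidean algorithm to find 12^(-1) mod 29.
Extended GCD: 12(-12) + 29(5) = 1. So 12^(-1) ≡ 17 ≡ 17 (mod 29). Verify: 12 × 17 = 204 ≡ 1 (mod 29)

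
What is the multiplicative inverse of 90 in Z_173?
90^(-1) ≡ 25 (mod 173). Verification: 90 × 25 = 2250 ≡ 1 (mod 173)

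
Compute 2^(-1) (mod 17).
2^(-1) ≡ 9 (mod 17). Verification: 2 × 9 = 18 ≡ 1 (mod 17)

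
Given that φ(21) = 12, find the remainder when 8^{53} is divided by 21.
By Euler: 8^{12} ≡ 1 (mod 21) since gcd(8, 21) = 1. 53 = 4×12 + 5. So 8^{53} ≡ 8^{5} ≡ 8 (mod 21)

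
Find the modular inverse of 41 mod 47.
41^(-1) ≡ 39 (mod 47). Verification: 41 × 39 = 1599 ≡ 1 (mod 47)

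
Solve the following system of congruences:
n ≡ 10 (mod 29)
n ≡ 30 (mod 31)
619

Using the Chinese Remainder Theorem:
M = product of moduli = 899
For equation 1: M_1 = 31, 31 ≡ 2 (mod 29), inverse of 31 mod 29 is 15 (check: 2 × 15 = 30 ≡ 1 (mod 29))
For equation 2: M_2 = 29, 29 ≡ 29 (mod 31), inverse of 29 mod 31 is 15 (check: 29 × 15 = 435 ≡ 1 (mod 31))
Combine: n ≡ Σ r_i×M_i×(M_i⁻¹ mod m_i) = 10×31×15 + 30×29×15 = 4650 + 13050 = 17700
17700 mod 899 = 619
n ≡ 619 (mod 899)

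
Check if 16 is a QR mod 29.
By Euler's criterion: 16^{14} ≡ 1 (mod 29). Since this equals 1, 16 is a QR.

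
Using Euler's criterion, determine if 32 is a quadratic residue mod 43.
By Euler's criterion: 32^{21} ≡ 42 (mod 43). Since this equals -1 (≡ 42), 32 is not a QR.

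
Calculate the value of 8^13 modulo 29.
Using repeated squaring. 13 = 8 + 4 + 1 (binary 1101). Repeated squaring mod 29: 8^1 ≡ 8; 8^2 ≡ 8² = 64 ≡ 6; 8^4 ≡ 6² = 36 ≡ 7; 8^8 ≡ 7² = 49 ≡ 20. Multiply: 8^13 = 8^8 × 8^4 × 8^1 ≡ 20 × 7 × 8 (mod 29): 20 × 7 = 140 ≡ 24; 24 × 8 = 192 ≡ 18. So 8^13 ≡ 18 (mod 29).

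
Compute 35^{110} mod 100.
25

Using successive squaring:
Binary expansion of 110: 1101110
Powers of 35 mod 100 (each is the square of the previous):
  35^1 ≡ 35 (mod 100)
  35^2 ≡ 35² = 1225 ≡ 25 (mod 100)
  35^4 ≡ 25² = 625 ≡ 25 (mod 100)
  35^8 ≡ 25² = 625 ≡ 25 (mod 100)
  35^16 ≡ 25² = 625 ≡ 25 (mod 100)
  35^32 ≡ 25² = 625 ≡ 25 (mod 100)
  35^64 ≡ 25² = 625 ≡ 25 (mod 100)
110 = 64 + 32 + 8 + 4 + 2, so 35^110 = 35^64 × 35^32 × 35^8 × 35^4 × 35^2 ≡ 25 × 25 × 25 × 25 × 25 (mod 100)
Multiplying step by step:
  25 × 25 = 625 ≡ 25 (mod 100)
  25 × 25 = 625 ≡ 25 (mod 100)
  25 × 25 = 625 ≡ 25 (mod 100)
  25 × 25 = 625 ≡ 25 (mod 100)
Result: 35^110 ≡ 25 (mod 100)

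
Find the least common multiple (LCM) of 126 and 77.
1386

First find GCD(126, 77) using the Euclidean algorithm:
126 = 1 × 77 + 49
77 = 1 × 49 + 28
49 = 1 × 28 + 21
28 = 1 × 21 + 7
21 = 3 × 7 + 0
GCD(126, 77) = 7

LCM formula: LCM(a, b) = (a × b) / GCD(a, b)
LCM(126, 77) = (126 × 77) / 7
LCM(126, 77) = 9702 / 7
LCM(126, 77) = 1386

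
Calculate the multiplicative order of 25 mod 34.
Powers of 25 mod 34: 25^1≡25, 25^2≡13, 25^3≡19, 25^4≡33, 25^5≡9, 25^6≡21, 25^7≡15, 25^8≡1. Order = 8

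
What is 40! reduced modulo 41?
By Wilson's theorem, (40)! ≡ -1 ≡ 40 (mod 41)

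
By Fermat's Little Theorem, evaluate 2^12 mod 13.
By Fermat's Little Theorem, 2^{12} ≡ 1 (mod 13) since 13 is prime and gcd(2, 13) = 1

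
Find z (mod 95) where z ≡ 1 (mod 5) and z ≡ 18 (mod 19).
M = 5 × 19 = 95. M₁ = 19, y₁ ≡ 4 (mod 5). M₂ = 5, y₂ ≡ 4 (mod 19). z = 1×19×4 + 18×5×4 ≡ 56 (mod 95)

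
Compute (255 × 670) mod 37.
21

(255 × 670) = 170850
170850 mod 37 = 21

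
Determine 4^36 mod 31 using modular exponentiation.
Using Fermat: 4^{30} ≡ 1 (mod 31). 36 ≡ 6 (mod 30). So 4^{36} ≡ 4^{6} ≡ 4 (mod 31)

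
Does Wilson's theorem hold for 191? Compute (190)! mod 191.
(190)! mod 191 = 190. Since this equals -1 (mod 191), Wilson confirms 191 is prime.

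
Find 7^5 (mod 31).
5 = 4 + 1 (binary 101). Repeated squaring mod 31: 7^1 ≡ 7; 7^2 ≡ 7² = 49 ≡ 18; 7^4 ≡ 18² = 324 ≡ 14. Multiply: 7^5 = 7^4 × 7^1 ≡ 14 × 7 (mod 31): 14 × 7 = 98 ≡ 5. So 7^5 ≡ 5 (mod 31).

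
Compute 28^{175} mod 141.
7

Using successive squaring:
Binary expansion of 175: 10101111
Powers of 28 mod 141 (each is the square of the previous):
  28^1 ≡ 28 (mod 141)
  28^2 ≡ 28² = 784 ≡ 79 (mod 141)
  28^4 ≡ 79² = 6241 ≡ 37 (mod 141)
  28^8 ≡ 37² = 1369 ≡ 100 (mod 141)
  28^16 ≡ 100² = 10000 ≡ 130 (mod 141)
  28^32 ≡ 130² = 16900 ≡ 121 (mod 141)
  28^64 ≡ 121² = 14641 ≡ 118 (mod 141)
  28^128 ≡ 118² = 13924 ≡ 106 (mod 141)
175 = 128 + 32 + 8 + 4 + 2 + 1, so 28^175 = 28^128 × 28^32 × 28^8 × 28^4 × 28^2 × 28^1 ≡ 106 × 121 × 100 × 37 × 79 × 28 (mod 141)
Multiplying step by step:
  106 × 121 = 12826 ≡ 136 (mod 141)
  136 × 100 = 13600 ≡ 64 (mod 141)
  64 × 37 = 2368 ≡ 112 (mod 141)
  112 × 79 = 8848 ≡ 106 (mod 141)
  106 × 28 = 2968 ≡ 7 (mod 141)
Result: 28^175 ≡ 7 (mod 141)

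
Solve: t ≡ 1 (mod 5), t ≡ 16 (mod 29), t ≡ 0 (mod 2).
M = 5 × 29 × 2 = 290. M₁ = 58, y₁ ≡ 2 (mod 5). M₂ = 10, y₂ ≡ 3 (mod 29). M₃ = 145, y₃ ≡ 1 (mod 2). t = 1×58×2 + 16×10×3 + 0×145×1 ≡ 16 (mod 290)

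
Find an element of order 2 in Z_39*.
25 has order 2 mod 39 since 25^{2} ≡ 1 (mod 39) and no smaller power works.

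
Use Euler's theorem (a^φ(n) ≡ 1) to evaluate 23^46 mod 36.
By Euler: 23^{12} ≡ 1 (mod 36) since gcd(23, 36) = 1. 46 = 3×12 + 10. So 23^{46} ≡ 23^{10} ≡ 13 (mod 36)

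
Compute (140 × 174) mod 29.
0

(140 × 174) = 24360
24360 mod 29 = 0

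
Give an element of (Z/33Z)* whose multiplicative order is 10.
2 has order 10 mod 33 since 2^{10} ≡ 1 (mod 33) and no smaller power works.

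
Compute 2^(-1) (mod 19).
2^(-1) ≡ 10 (mod 19). Verification: 2 × 10 = 20 ≡ 1 (mod 19)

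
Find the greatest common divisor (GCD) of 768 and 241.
1

Using the Euclidean algorithm:
768 = 3 × 241 + 45
241 = 5 × 45 + 16
45 = 2 × 16 + 13
16 = 1 × 13 + 3
13 = 4 × 3 + 1
3 = 3 × 1 + 0

GCD(768, 241) = 1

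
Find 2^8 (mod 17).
8 = 8 (binary 1000). Repeated squaring mod 17: 2^1 ≡ 2; 2^2 ≡ 2² = 4 ≡ 4; 2^4 ≡ 4² = 16 ≡ 16; 2^8 ≡ 16² = 256 ≡ 1. So 2^8 ≡ 1 (mod 17).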